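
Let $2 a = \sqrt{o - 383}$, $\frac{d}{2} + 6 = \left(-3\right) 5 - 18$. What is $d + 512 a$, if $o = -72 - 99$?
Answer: $-78 + 256 i \sqrt{554} \approx -78.0 + 6025.5 i$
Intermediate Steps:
$o = -171$ ($o = -72 - 99 = -171$)
$d = -78$ ($d = -12 + 2 \left(\left(-3\right) 5 - 18\right) = -12 + 2 \left(-15 - 18\right) = -12 + 2 \left(-33\right) = -12 - 66 = -78$)
$a = \frac{i \sqrt{554}}{2}$ ($a = \frac{\sqrt{-171 - 383}}{2} = \frac{\sqrt{-554}}{2} = \frac{i \sqrt{554}}{2} \approx 11.769 i$)
$d + 512 a = -78 + 512 \frac{i \sqrt{554}}{2} = -78 + 256 i \sqrt{554}$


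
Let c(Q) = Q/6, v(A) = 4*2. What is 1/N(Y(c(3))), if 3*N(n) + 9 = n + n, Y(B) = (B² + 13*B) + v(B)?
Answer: 6/41 ≈ 0.14634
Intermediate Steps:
v(A) = 8
c(Q) = Q/6 (c(Q) = Q*(⅙) = Q/6)
Y(B) = 8 + B² + 13*B (Y(B) = (B² + 13*B) + 8 = 8 + B² + 13*B)
N(n) = -3 + 2*n/3 (N(n) = -3 + (n + n)/3 = -3 + (2*n)/3 = -3 + 2*n/3)
1/N(Y(c(3))) = 1/(-3 + 2*(8 + ((⅙)*3)² + 13*((⅙)*3))/3) = 1/(-3 + 2*(8 + (½)² + 13*(½))/3) = 1/(-3 + 2*(8 + ¼ + 13/2)/3) = 1/(-3 + (⅔)*(59/4)) = 1/(-3 + 59/6) = 1/(41/6) = 6/41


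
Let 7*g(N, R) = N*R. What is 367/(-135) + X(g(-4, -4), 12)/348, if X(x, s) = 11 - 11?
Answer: -367/135 ≈ -2.7185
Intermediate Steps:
g(N, R) = N*R/7 (g(N, R) = (N*R)/7 = N*R/7)
X(x, s) = 0
367/(-135) + X(g(-4, -4), 12)/348 = 367/(-135) + 0/348 = 367*(-1/135) + 0*(1/348) = -367/135 + 0 = -367/135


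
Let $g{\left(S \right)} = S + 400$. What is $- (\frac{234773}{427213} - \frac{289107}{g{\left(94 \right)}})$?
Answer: $\frac{9491868533}{16234094} \approx 584.69$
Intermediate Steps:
$g{\left(S \right)} = 400 + S$
$- (\frac{234773}{427213} - \frac{289107}{g{\left(94 \right)}}) = - (\frac{234773}{427213} - \frac{289107}{400 + 94}) = - (234773 \cdot \frac{1}{427213} - \frac{289107}{494}) = - (\frac{234773}{427213} - \frac{22239}{38}) = \left(-1\right) \left(- \frac{9491868533}{16234094}\right) = \frac{9491868533}{16234094}$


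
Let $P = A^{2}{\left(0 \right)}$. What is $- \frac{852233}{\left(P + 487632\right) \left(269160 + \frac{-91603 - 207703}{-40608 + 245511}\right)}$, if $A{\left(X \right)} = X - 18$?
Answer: $- \frac{58208366133}{8970484239885448} \approx -6.4889 \cdot 10^{-6}$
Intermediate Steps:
$A{\left(X \right)} = -18 + X$
$P = 324$ ($P = \left(-18 + 0\right)^{2} = \left(-18\right)^{2} = 324$)
$- \frac{852233}{\left(P + 487632\right) \left(269160 + \frac{-91603 - 207703}{-40608 + 245511}\right)} = - \frac{852233}{\left(324 + 487632\right) \left(269160 + \frac{-91603 - 207703}{-40608 + 245511}\right)} = - \frac{852233}{487956 \left(269160 - \frac{299306}{204903}\right)} = - \frac{852233}{487956 \cdot \frac{55151392174}{204903}} = - \frac{852233}{\frac{8970484239885448}{68301}} = \left(-852233\right) \frac{68301}{8970484239885448} = - \frac{58208366133}{8970484239885448}$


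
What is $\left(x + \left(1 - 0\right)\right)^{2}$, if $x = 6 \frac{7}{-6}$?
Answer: $36$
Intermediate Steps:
$x = -7$ ($x = 6 \cdot 7 \left(- \frac{1}{6}\right) = 6 \left(- \frac{7}{6}\right) = -7$)
$\left(x + \left(1 - 0\right)\right)^{2} = \left(-7 + \left(1 - 0\right)\right)^{2} = \left(-7 + \left(1 + 0\right)\right)^{2} = \left(-7 + 1\right)^{2} = \left(-6\right)^{2} = 36$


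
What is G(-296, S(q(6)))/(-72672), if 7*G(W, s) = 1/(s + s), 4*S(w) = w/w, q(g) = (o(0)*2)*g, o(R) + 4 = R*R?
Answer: -1/254352 ≈ -3.9316e-6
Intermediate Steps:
o(R) = -4 + R² (o(R) = -4 + R*R = -4 + R²)
q(g) = -8*g (q(g) = ((-4 + 0²)*2)*g = ((-4 + 0)*2)*g = (-4*2)*g = -8*g)
S(w) = ¼ (S(w) = (w/w)/4 = (¼)*1 = ¼)
G(W, s) = 1/(14*s) (G(W, s) = 1/(7*(s + s)) = 1/(7*((2*s))) = (1/(2*s))/7 = 1/(14*s))
G(-296, S(q(6)))/(-72672) = (1/(14*(¼)))/(-72672) = ((1/14)*4)*(-1/72672) = (2/7)*(-1/72672) = -1/254352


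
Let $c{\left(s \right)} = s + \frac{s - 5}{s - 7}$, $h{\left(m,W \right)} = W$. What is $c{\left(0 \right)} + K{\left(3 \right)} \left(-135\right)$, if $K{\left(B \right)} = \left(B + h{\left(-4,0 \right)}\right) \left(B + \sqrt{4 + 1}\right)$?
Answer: $- \frac{8500}{7} - 405 \sqrt{5} \approx -2119.9$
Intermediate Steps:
$c{\left(s \right)} = s + \frac{-5 + s}{-7 + s}$
$K{\left(B \right)} = B \left(B + \sqrt{5}\right)$ ($K{\left(B \right)} = \left(B + 0\right) \left(B + \sqrt{4 + 1}\right) = B \left(B + \sqrt{5}\right)$)
$c{\left(0 \right)} + K{\left(3 \right)} \left(-135\right) = \frac{-5 + 0^{2} - 0}{-7 + 0} + 3 \left(3 + \sqrt{5}\right) \left(-135\right) = \frac{-5 + 0 + 0}{-7} + \left(9 + 3 \sqrt{5}\right) \left(-135\right) = \left(- \frac{1}{7}\right) \left(-5\right) - \left(1215 + 405 \sqrt{5}\right) = \frac{5}{7} - \left(1215 + 405 \sqrt{5}\right) = - \frac{8500}{7} - 405 \sqrt{5}$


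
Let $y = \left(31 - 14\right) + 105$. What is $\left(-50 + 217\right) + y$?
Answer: $289$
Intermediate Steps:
$y = 122$ ($y = \left(31 - 14\right) + 105 = 17 + 105 = 122$)
$\left(-50 + 217\right) + y = \left(-50 + 217\right) + 122 = 167 + 122 = 289$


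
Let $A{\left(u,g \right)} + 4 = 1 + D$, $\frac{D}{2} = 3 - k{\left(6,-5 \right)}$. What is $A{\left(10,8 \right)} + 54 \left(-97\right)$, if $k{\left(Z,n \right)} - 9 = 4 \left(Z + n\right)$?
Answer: $-5261$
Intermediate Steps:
$k{\left(Z,n \right)} = 9 + 4 Z + 4 n$ ($k{\left(Z,n \right)} = 9 + 4 \left(Z + n\right) = 9 + \left(4 Z + 4 n\right) = 9 + 4 Z + 4 n$)
$D = -20$ ($D = 2 \left(3 - \left(9 + 4 \cdot 6 + 4 \left(-5\right)\right)\right) = 2 \left(3 - \left(9 + 24 - 20\right)\right) = 2 \left(3 - 13\right) = 2 \left(-10\right) = -20$)
$A{\left(u,g \right)} = -23$ ($A{\left(u,g \right)} = -4 + \left(1 - 20\right) = -4 - 19 = -23$)
$A{\left(10,8 \right)} + 54 \left(-97\right) = -23 + 54 \left(-97\right) = -23 - 5238 = -5261$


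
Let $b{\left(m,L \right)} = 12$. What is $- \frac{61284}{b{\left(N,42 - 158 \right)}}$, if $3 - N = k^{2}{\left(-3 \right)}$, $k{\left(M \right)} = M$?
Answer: $-5107$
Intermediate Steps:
$N = -6$ ($N = 3 - \left(-3\right)^{2} = 3 - 9 = -6$)
$- \frac{61284}{b{\left(N,42 - 158 \right)}} = - \frac{61284}{12} = \left(-61284\right) \frac{1}{12} = -5107$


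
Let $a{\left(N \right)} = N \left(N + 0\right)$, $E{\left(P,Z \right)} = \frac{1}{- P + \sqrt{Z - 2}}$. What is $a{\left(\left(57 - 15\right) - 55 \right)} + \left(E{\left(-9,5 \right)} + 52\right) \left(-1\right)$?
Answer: $\frac{3039}{26} + \frac{\sqrt{3}}{78} \approx 116.91$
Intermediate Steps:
$E{\left(P,Z \right)} = \frac{1}{\sqrt{-2 + Z} - P}$ ($E{\left(P,Z \right)} = \frac{1}{- P + \sqrt{-2 + Z}} = \frac{1}{\sqrt{-2 + Z} - P}$)
$a{\left(N \right)} = N^{2}$ ($a{\left(N \right)} = N N = N^{2}$)
$a{\left(\left(57 - 15\right) - 55 \right)} + \left(E{\left(-9,5 \right)} + 52\right) \left(-1\right) = \left(\left(57 - 15\right) - 55\right)^{2} + \left(- \frac{1}{-9 - \sqrt{-2 + 5}} + 52\right) \left(-1\right) = \left(42 - 55\right)^{2} + \left(- \frac{1}{-9 - \sqrt{3}} + 52\right) \left(-1\right) = \left(-13\right)^{2} + \left(52 - \frac{1}{-9 - \sqrt{3}}\right) \left(-1\right) = 169 - \left(52 - \frac{1}{-9 - \sqrt{3}}\right) = 117 + \frac{1}{-9 - \sqrt{3}}$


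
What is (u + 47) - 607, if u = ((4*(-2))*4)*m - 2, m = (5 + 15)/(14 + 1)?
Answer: -1814/3 ≈ -604.67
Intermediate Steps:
m = 4/3 (m = 20/15 = 20*(1/15) = 4/3 ≈ 1.3333)
u = -134/3 (u = ((4*(-2))*4)*(4/3) - 2 = -8*4*(4/3) - 2 = -32*4/3 - 2 = -128/3 - 2 = -134/3 ≈ -44.667)
(u + 47) - 607 = (-134/3 + 47) - 607 = 7/3 - 607 = -1814/3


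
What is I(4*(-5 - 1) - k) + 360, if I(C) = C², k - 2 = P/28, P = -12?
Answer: 49681/49 ≈ 1013.9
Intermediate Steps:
k = 11/7 (k = 2 - 12/28 = 2 - 12*1/28 = 2 - 3/7 = 11/7 ≈ 1.5714)
I(4*(-5 - 1) - k) + 360 = (4*(-5 - 1) - 1*11/7)² + 360 = (4*(-6) - 11/7)² + 360 = (-24 - 11/7)² + 360 = (-179/7)² + 360 = 32041/49 + 360 = 49681/49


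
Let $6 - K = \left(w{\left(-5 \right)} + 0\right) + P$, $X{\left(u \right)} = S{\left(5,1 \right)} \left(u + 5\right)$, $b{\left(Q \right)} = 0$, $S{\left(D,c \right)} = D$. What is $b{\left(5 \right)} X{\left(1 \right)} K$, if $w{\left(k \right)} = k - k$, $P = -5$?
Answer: $0$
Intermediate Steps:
$X{\left(u \right)} = 25 + 5 u$ ($X{\left(u \right)} = 5 \left(u + 5\right) = 5 \left(5 + u\right) = 25 + 5 u$)
$w{\left(k \right)} = 0$
$K = 11$ ($K = 6 - \left(\left(0 + 0\right) - 5\right) = 6 - \left(0 - 5\right) = 6 - -5 = 6 + 5 = 11$)
$b{\left(5 \right)} X{\left(1 \right)} K = 0 \left(25 + 5 \cdot 1\right) 11 = 0 \left(25 + 5\right) 11 = 0 \cdot 30 \cdot 11 = 0 \cdot 11 = 0$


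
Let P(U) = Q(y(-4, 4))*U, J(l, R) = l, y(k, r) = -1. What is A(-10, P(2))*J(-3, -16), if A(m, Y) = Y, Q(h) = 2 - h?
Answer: -18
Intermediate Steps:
P(U) = 3*U (P(U) = (2 - 1*(-1))*U = (2 + 1)*U = 3*U)
A(-10, P(2))*J(-3, -16) = (3*2)*(-3) = 6*(-3) = -18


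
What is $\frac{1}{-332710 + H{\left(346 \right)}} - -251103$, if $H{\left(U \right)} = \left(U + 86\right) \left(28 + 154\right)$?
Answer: $\frac{63801756857}{254086} \approx 2.511 \cdot 10^{5}$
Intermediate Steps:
$H{\left(U \right)} = 15652 + 182 U$ ($H{\left(U \right)} = \left(86 + U\right) 182 = 15652 + 182 U$)
$\frac{1}{-332710 + H{\left(346 \right)}} - -251103 = \frac{1}{-332710 + \left(15652 + 182 \cdot 346\right)} - -251103 = \frac{1}{-332710 + \left(15652 + 62972\right)} + 251103 = \frac{1}{-332710 + 78624} + 251103 = \frac{1}{-254086} + 251103 = - \frac{1}{254086} + 251103 = \frac{63801756857}{254086}$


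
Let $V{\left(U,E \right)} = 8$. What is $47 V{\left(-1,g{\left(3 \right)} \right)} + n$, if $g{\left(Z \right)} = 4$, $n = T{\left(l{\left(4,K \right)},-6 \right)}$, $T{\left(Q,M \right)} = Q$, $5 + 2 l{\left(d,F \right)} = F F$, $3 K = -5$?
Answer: $\frac{3374}{9} \approx 374.89$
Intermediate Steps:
$K = - \frac{5}{3}$ ($K = \frac{1}{3} \left(-5\right) = - \frac{5}{3} \approx -1.6667$)
$l{\left(d,F \right)} = - \frac{5}{2} + \frac{F^{2}}{2}$ ($l{\left(d,F \right)} = - \frac{5}{2} + \frac{F F}{2} = - \frac{5}{2} + \frac{F^{2}}{2}$)
$n = - \frac{10}{9}$ ($n = - \frac{5}{2} + \frac{\left(- \frac{5}{3}\right)^{2}}{2} = - \frac{5}{2} + \frac{1}{2} \cdot \frac{25}{9} = - \frac{5}{2} + \frac{25}{18} = - \frac{10}{9} \approx -1.1111$)
$47 V{\left(-1,g{\left(3 \right)} \right)} + n = 47 \cdot 8 - \frac{10}{9} = 376 - \frac{10}{9} = \frac{3374}{9}$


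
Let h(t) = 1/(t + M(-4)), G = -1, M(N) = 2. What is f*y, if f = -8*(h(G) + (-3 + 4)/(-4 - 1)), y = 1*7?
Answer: -224/5 ≈ -44.800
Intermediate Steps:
h(t) = 1/(2 + t) (h(t) = 1/(t + 2) = 1/(2 + t))
y = 7
f = -32/5 (f = -8*(1/(2 - 1) + (-3 + 4)/(-4 - 1)) = -8*(1/1 + 1/(-5)) = -8*(1 + 1*(-1/5)) = -8*(1 - 1/5) = -8*4/5 = -32/5 ≈ -6.4000)
f*y = -32/5*7 = -224/5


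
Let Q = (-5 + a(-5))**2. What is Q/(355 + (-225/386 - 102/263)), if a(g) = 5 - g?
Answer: 2537950/35940343 ≈ 0.070616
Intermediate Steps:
Q = 25 (Q = (-5 + (5 - 1*(-5)))**2 = (-5 + (5 + 5))**2 = (-5 + 10)**2 = 5**2 = 25)
Q/(355 + (-225/386 - 102/263)) = 25/(355 + (-225/386 - 102/263)) = 25/(355 - 98547/101518) = 25/(35940343/101518) = (101518/35940343)*25 = 2537950/35940343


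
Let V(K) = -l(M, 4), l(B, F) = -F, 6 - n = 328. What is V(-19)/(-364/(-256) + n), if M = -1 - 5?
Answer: -256/20517 ≈ -0.012477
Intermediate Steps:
n = -322 (n = 6 - 1*328 = 6 - 328 = -322)
M = -6
V(K) = 4 (V(K) = -(-1)*4 = -1*(-4) = 4)
V(-19)/(-364/(-256) + n) = 4/(-364/(-256) - 322) = 4/(-364*(-1/256) - 322) = 4/(91/64 - 322) = 4/(-20517/64) = 4*(-64/20517) = -256/20517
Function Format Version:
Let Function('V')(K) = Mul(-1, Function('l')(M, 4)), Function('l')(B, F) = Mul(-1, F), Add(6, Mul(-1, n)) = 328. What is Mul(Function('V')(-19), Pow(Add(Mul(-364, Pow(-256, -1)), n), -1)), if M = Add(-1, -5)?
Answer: Rational(-256, 20517) ≈ -0.012477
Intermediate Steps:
n = -322 (n = Add(6, Mul(-1, 328)) = Add(6, -328) = -322)
M = -6
Function('V')(K) = 4 (Function('V')(K) = Mul(-1, Mul(-1, 4)) = Mul(-1, -4) = 4)
Mul(Function('V')(-19), Pow(Add(Mul(-364, Pow(-256, -1)), n), -1)) = Mul(4, Pow(Add(Mul(-364, Pow(-256, -1)), -322), -1)) = Mul(4, Pow(Add(Mul(-364, Rational(-1, 256)), -322), -1)) = Mul(4, Pow(Add(Rational(91, 64), -322), -1)) = Mul(4, Pow(Rational(-20517, 64), -1)) = Mul(4, Rational(-64, 20517)) = Rational(-256, 20517)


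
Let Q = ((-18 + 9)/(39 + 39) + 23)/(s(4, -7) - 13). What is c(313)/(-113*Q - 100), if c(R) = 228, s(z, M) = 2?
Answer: 65208/38635 ≈ 1.6878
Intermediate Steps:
Q = -595/286 (Q = ((-18 + 9)/(39 + 39) + 23)/(2 - 13) = (-9/78 + 23)/(-11) = (-9*1/78 + 23)*(-1/11) = (-3/26 + 23)*(-1/11) = (595/26)*(-1/11) = -595/286 ≈ -2.0804)
c(313)/(-113*Q - 100) = 228/(-113*(-595/286) - 100) = 228/(67235/286 - 100) = 228/(38635/286) = 228*(286/38635) = 65208/38635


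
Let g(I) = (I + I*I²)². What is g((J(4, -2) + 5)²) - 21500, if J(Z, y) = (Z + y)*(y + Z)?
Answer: 282515614984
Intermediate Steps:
J(Z, y) = (Z + y)² (J(Z, y) = (Z + y)*(Z + y) = (Z + y)²)
g(I) = (I + I³)²
g((J(4, -2) + 5)²) - 21500 = (((4 - 2)² + 5)²)²*(1 + (((4 - 2)² + 5)²)²)² - 21500 = ((2² + 5)²)²*(1 + ((2² + 5)²)²)² - 21500 = ((4 + 5)²)²*(1 + ((4 + 5)²)²)² - 21500 = (9²)²*(1 + (9²)²)² - 21500 = 81²*(1 + 81²)² - 21500 = 6561*(1 + 6561)² - 21500 = 6561*6562² - 21500 = 6561*43059844 - 21500 = 282515636484 - 21500 = 282515614984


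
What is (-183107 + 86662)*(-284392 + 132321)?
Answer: 14666487595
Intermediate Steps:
(-183107 + 86662)*(-284392 + 132321) = -96445*(-152071) = 14666487595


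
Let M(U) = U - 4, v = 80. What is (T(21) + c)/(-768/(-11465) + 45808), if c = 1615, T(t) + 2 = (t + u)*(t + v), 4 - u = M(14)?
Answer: 4482815/65648686 ≈ 0.068285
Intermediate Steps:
M(U) = -4 + U
u = -6 (u = 4 - (-4 + 14) = 4 - 1*10 = 4 - 10 = -6)
T(t) = -2 + (-6 + t)*(80 + t) (T(t) = -2 + (t - 6)*(t + 80) = -2 + (-6 + t)*(80 + t))
(T(21) + c)/(-768/(-11465) + 45808) = ((-482 + 21² + 74*21) + 1615)/(-768/(-11465) + 45808) = ((-482 + 441 + 1554) + 1615)/(-768*(-1/11465) + 45808) = (1513 + 1615)/(768/11465 + 45808) = 3128/(525189488/11465) = 3128*(11465/525189488) = 4482815/65648686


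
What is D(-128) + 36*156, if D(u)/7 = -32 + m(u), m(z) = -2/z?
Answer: 345095/64 ≈ 5392.1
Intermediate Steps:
D(u) = -224 - 14/u (D(u) = 7*(-32 - 2/u) = -224 - 14/u)
D(-128) + 36*156 = (-224 - 14/(-128)) + 36*156 = (-224 - 14*(-1/128)) + 5616 = (-224 + 7/64) + 5616 = -14329/64 + 5616 = 345095/64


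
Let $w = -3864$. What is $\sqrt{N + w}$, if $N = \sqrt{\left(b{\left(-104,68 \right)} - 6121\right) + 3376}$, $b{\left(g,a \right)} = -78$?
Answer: $\sqrt{-3864 + i \sqrt{2823}} \approx 0.4274 + 62.163 i$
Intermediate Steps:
$N = i \sqrt{2823}$ ($N = \sqrt{\left(-78 - 6121\right) + 3376} = \sqrt{-6199 + 3376} = \sqrt{-2823} = i \sqrt{2823} \approx 53.132 i$)
$\sqrt{N + w} = \sqrt{i \sqrt{2823} - 3864} = \sqrt{-3864 + i \sqrt{2823}}$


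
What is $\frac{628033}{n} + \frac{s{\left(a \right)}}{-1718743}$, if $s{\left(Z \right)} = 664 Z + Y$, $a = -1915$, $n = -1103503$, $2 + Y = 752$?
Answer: $\frac{322915324911}{1896638056729} \approx 0.17026$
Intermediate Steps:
$Y = 750$ ($Y = -2 + 752 = 750$)
$s{\left(Z \right)} = 750 + 664 Z$ ($s{\left(Z \right)} = 664 Z + 750 = 750 + 664 Z$)
$\frac{628033}{n} + \frac{s{\left(a \right)}}{-1718743} = \frac{628033}{-1103503} + \frac{750 + 664 \left(-1915\right)}{-1718743} = 628033 \left(- \frac{1}{1103503}\right) + \left(750 - 1271560\right) \left(- \frac{1}{1718743}\right) = - \frac{628033}{1103503} - - \frac{1270810}{1718743} = - \frac{628033}{1103503} + \frac{1270810}{1718743} = \frac{322915324911}{1896638056729}$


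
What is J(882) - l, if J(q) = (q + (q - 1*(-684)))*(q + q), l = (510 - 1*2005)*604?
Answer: 5221252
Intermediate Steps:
l = -902980 (l = (510 - 2005)*604 = -1495*604 = -902980)
J(q) = 2*q*(684 + 2*q) (J(q) = (q + (q + 684))*(2*q) = (q + (684 + q))*(2*q) = (684 + 2*q)*(2*q) = 2*q*(684 + 2*q))
J(882) - l = 4*882*(342 + 882) - 1*(-902980) = 4*882*1224 + 902980 = 4318272 + 902980 = 5221252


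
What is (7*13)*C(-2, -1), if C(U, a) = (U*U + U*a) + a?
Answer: 455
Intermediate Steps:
C(U, a) = a + U² + U*a (C(U, a) = (U² + U*a) + a = a + U² + U*a)
(7*13)*C(-2, -1) = (7*13)*(-1 + (-2)² - 2*(-1)) = 91*(-1 + 4 + 2) = 91*5 = 455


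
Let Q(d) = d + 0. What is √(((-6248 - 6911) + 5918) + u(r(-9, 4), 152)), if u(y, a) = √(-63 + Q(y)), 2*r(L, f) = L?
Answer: √(-28964 + 6*I*√30)/2 ≈ 0.048275 + 85.094*I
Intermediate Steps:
Q(d) = d
r(L, f) = L/2
u(y, a) = √(-63 + y)
√(((-6248 - 6911) + 5918) + u(r(-9, 4), 152)) = √(((-6248 - 6911) + 5918) + √(-63 + (½)*(-9))) = √((-13159 + 5918) + √(-63 - 9/2)) = √(-7241 + √(-135/2)) = √(-7241 + 3*I*√30/2)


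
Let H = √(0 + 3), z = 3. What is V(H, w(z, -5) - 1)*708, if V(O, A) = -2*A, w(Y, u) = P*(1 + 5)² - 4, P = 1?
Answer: -43896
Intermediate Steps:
w(Y, u) = 32 (w(Y, u) = 1*(1 + 5)² - 4 = 1*6² - 4 = 1*36 - 4 = 36 - 4 = 32)
H = √3 ≈ 1.7320
V(H, w(z, -5) - 1)*708 = -2*(32 - 1)*708 = -2*31*708 = -62*708 = -43896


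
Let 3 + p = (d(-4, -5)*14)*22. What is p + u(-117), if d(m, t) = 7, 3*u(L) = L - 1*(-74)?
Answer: 6416/3 ≈ 2138.7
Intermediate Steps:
u(L) = 74/3 + L/3 (u(L) = (L - 1*(-74))/3 = (L + 74)/3 = (74 + L)/3 = 74/3 + L/3)
p = 2153 (p = -3 + (7*14)*22 = -3 + 98*22 = -3 + 2156 = 2153)
p + u(-117) = 2153 + (74/3 + (1/3)*(-117)) = 2153 + (74/3 - 39) = 2153 - 43/3 = 6416/3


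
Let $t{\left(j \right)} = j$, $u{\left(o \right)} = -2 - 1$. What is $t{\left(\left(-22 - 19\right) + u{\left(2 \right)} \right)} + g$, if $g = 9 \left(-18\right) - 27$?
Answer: $-233$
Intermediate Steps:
$u{\left(o \right)} = -3$
$g = -189$ ($g = -162 - 27 = -189$)
$t{\left(\left(-22 - 19\right) + u{\left(2 \right)} \right)} + g = \left(\left(-22 - 19\right) - 3\right) - 189 = \left(-41 - 3\right) - 189 = -44 - 189 = -233$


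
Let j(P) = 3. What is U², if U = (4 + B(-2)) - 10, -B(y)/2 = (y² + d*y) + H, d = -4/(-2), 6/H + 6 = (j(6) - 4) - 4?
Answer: 2916/121 ≈ 24.099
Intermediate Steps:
H = -6/11 (H = 6/(-6 + ((3 - 4) - 4)) = 6/(-6 + (-1 - 4)) = 6/(-6 - 5) = 6/(-11) = 6*(-1/11) = -6/11 ≈ -0.54545)
d = 2 (d = -4*(-½) = 2)
B(y) = 12/11 - 4*y - 2*y² (B(y) = -2*((y² + 2*y) - 6/11) = -2*(-6/11 + y² + 2*y) = 12/11 - 4*y - 2*y²)
U = -54/11 (U = (4 + (12/11 - 4*(-2) - 2*(-2)²)) - 10 = (4 + (12/11 + 8 - 2*4)) - 10 = (4 + (12/11 + 8 - 8)) - 10 = (4 + 12/11) - 10 = 56/11 - 10 = -54/11 ≈ -4.9091)
U² = (-54/11)² = 2916/121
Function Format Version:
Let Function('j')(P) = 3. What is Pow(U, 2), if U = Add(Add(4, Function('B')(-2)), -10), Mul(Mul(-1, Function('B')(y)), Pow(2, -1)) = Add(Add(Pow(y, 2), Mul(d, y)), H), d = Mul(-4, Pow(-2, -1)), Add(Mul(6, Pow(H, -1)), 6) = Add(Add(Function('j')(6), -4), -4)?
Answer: Rational(2916, 121) ≈ 24.099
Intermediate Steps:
H = Rational(-6, 11) (H = Mul(6, Pow(Add(-6, Add(Add(3, -4), -4)), -1)) = Mul(6, Pow(Add(-6, Add(-1, -4)), -1)) = Mul(6, Pow(Add(-6, -5), -1)) = Mul(6, Pow(-11, -1)) = Mul(6, Rational(-1, 11)) = Rational(-6, 11) ≈ -0.54545)
d = 2 (d = Mul(-4, Rational(-1, 2)) = 2)
Function('B')(y) = Add(Rational(12, 11), Mul(-4, y), Mul(-2, Pow(y, 2))) (Function('B')(y) = Mul(-2, Add(Add(Pow(y, 2), Mul(2, y)), Rational(-6, 11))) = Mul(-2, Add(Rational(-6, 11), Pow(y, 2), Mul(2, y))) = Add(Rational(12, 11), Mul(-4, y), Mul(-2, Pow(y, 2))))
U = Rational(-54, 11) (U = Add(Add(4, Add(Rational(12, 11), Mul(-4, -2), Mul(-2, Pow(-2, 2)))), -10) = Add(Add(4, Add(Rational(12, 11), 8, Mul(-2, 4))), -10) = Add(Add(4, Add(Rational(12, 11), 8, -8)), -10) = Add(Add(4, Rational(12, 11)), -10) = Add(Rational(56, 11), -10) = Rational(-54, 11) ≈ -4.9091)
Pow(U, 2) = Pow(Rational(-54, 11), 2) = Rational(2916, 121)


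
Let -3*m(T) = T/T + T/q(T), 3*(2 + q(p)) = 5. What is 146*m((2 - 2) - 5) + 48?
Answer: -2192/3 ≈ -730.67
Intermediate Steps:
q(p) = -1/3 (q(p) = -2 + (1/3)*5 = -2 + 5/3 = -1/3)
m(T) = -1/3 + T (m(T) = -(T/T + T/(-1/3))/3 = -(1 + T*(-3))/3 = -(1 - 3*T)/3 = -1/3 + T)
146*m((2 - 2) - 5) + 48 = 146*(-1/3 + ((2 - 2) - 5)) + 48 = 146*(-1/3 + (0 - 5)) + 48 = 146*(-1/3 - 5) + 48 = 146*(-16/3) + 48 = -2336/3 + 48 = -2192/3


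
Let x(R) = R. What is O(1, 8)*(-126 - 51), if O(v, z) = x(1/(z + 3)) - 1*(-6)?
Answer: -11859/11 ≈ -1078.1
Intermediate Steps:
O(v, z) = 6 + 1/(3 + z) (O(v, z) = 1/(z + 3) - 1*(-6) = 1/(3 + z) + 6 = 6 + 1/(3 + z))
O(1, 8)*(-126 - 51) = ((19 + 6*8)/(3 + 8))*(-126 - 51) = ((19 + 48)/11)*(-177) = ((1/11)*67)*(-177) = (67/11)*(-177) = -11859/11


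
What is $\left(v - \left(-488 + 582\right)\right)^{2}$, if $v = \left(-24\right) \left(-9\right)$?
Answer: $14884$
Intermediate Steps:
$v = 216$
$\left(v - \left(-488 + 582\right)\right)^{2} = \left(216 - \left(-488 + 582\right)\right)^{2} = \left(216 - 94\right)^{2} = 122^{2} = 14884$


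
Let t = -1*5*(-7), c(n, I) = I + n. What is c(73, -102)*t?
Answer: -1015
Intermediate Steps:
t = 35 (t = -5*(-7) = 35)
c(73, -102)*t = (-102 + 73)*35 = -29*35 = -1015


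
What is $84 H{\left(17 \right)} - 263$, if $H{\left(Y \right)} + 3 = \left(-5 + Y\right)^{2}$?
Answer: $11581$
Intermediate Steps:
$H{\left(Y \right)} = -3 + \left(-5 + Y\right)^{2}$
$84 H{\left(17 \right)} - 263 = 84 \left(-3 + \left(-5 + 17\right)^{2}\right) - 263 = 84 \left(-3 + 12^{2}\right) - 263 = 84 \left(-3 + 144\right) - 263 = 84 \cdot 141 - 263 = 11844 - 263 = 11581$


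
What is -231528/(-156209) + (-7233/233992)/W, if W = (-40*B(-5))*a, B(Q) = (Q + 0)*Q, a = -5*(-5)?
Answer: 1354393624259697/913791408200000 ≈ 1.4822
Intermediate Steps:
a = 25
B(Q) = Q² (B(Q) = Q*Q = Q²)
W = -25000 (W = -40*(-5)²*25 = -40*25*25 = -1000*25 = -25000)
-231528/(-156209) + (-7233/233992)/W = -231528/(-156209) - 7233/233992/(-25000) = -231528*(-1/156209) - 7233*1/233992*(-1/25000) = 231528/156209 - 7233/233992*(-1/25000) = 231528/156209 + 7233/5849800000 = 1354393624259697/913791408200000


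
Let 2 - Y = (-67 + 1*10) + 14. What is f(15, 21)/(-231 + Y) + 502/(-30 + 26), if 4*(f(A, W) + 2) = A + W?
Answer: -11675/93 ≈ -125.54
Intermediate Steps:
f(A, W) = -2 + A/4 + W/4 (f(A, W) = -2 + (A + W)/4 = -2 + (A/4 + W/4) = -2 + A/4 + W/4)
Y = 45 (Y = 2 - ((-67 + 1*10) + 14) = 2 - ((-67 + 10) + 14) = 2 - (-57 + 14) = 2 - 1*(-43) = 2 + 43 = 45)
f(15, 21)/(-231 + Y) + 502/(-30 + 26) = (-2 + (¼)*15 + (¼)*21)/(-231 + 45) + 502/(-30 + 26) = (-2 + 15/4 + 21/4)/(-186) + 502/(-4) = 7*(-1/186) + 502*(-¼) = -7/186 - 251/2 = -11675/93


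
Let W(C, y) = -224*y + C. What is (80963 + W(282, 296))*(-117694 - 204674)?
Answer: -4816500288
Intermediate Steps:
W(C, y) = C - 224*y
(80963 + W(282, 296))*(-117694 - 204674) = (80963 + (282 - 224*296))*(-117694 - 204674) = (80963 + (282 - 66304))*(-322368) = (80963 - 66022)*(-322368) = 14941*(-322368) = -4816500288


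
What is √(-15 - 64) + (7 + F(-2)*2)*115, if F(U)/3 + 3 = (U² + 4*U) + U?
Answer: -5405 + I*√79 ≈ -5405.0 + 8.8882*I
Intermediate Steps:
F(U) = -9 + 3*U² + 15*U (F(U) = -9 + 3*((U² + 4*U) + U) = -9 + 3*(U² + 5*U) = -9 + (3*U² + 15*U) = -9 + 3*U² + 15*U)
√(-15 - 64) + (7 + F(-2)*2)*115 = √(-15 - 64) + (7 + (-9 + 3*(-2)² + 15*(-2))*2)*115 = √(-79) + (7 + (-9 + 3*4 - 30)*2)*115 = I*√79 + (7 + (-9 + 12 - 30)*2)*115 = I*√79 + (7 - 27*2)*115 = I*√79 + (7 - 54)*115 = I*√79 - 47*115 = I*√79 - 5405 = -5405 + I*√79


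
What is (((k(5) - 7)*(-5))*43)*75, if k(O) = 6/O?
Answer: 93525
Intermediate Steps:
(((k(5) - 7)*(-5))*43)*75 = (((6/5 - 7)*(-5))*43)*75 = (-29/5*(-5)*43)*75 = (29*43)*75 = 1247*75 = 93525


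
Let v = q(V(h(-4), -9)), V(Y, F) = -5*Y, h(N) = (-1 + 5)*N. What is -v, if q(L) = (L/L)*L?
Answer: -80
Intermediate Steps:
h(N) = 4*N
q(L) = L (q(L) = 1*L = L)
v = 80 (v = -20*(-4) = -5*(-16) = 80)
-v = -1*80 = -80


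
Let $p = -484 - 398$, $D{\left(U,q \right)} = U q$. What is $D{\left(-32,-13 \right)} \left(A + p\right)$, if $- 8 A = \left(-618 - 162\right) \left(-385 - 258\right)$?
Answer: $-26446992$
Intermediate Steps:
$A = - \frac{125385}{2}$ ($A = - \frac{\left(-618 - 162\right) \left(-385 - 258\right)}{8} = - \frac{\left(-780\right) \left(-643\right)}{8} = \left(- \frac{1}{8}\right) 501540 = - \frac{125385}{2} \approx -62693.0$)
$p = -882$
$D{\left(-32,-13 \right)} \left(A + p\right) = \left(-32\right) \left(-13\right) \left(- \frac{125385}{2} - 882\right) = 416 \left(- \frac{127149}{2}\right) = -26446992$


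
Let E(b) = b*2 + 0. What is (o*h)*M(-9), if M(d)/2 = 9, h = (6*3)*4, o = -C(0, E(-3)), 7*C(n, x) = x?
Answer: 7776/7 ≈ 1110.9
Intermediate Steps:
E(b) = 2*b (E(b) = 2*b + 0 = 2*b)
C(n, x) = x/7
o = 6/7 (o = -2*(-3)/7 = -(-6)/7 = -1*(-6/7) = 6/7 ≈ 0.85714)
h = 72 (h = 18*4 = 72)
M(d) = 18 (M(d) = 2*9 = 18)
(o*h)*M(-9) = ((6/7)*72)*18 = (432/7)*18 = 7776/7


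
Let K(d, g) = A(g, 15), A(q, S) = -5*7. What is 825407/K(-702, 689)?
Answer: -825407/35 ≈ -23583.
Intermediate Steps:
A(q, S) = -35
K(d, g) = -35
825407/K(-702, 689) = 825407/(-35) = 825407*(-1/35) = -825407/35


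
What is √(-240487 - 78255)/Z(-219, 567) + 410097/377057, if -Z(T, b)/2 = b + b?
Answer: 410097/377057 - I*√318742/2268 ≈ 1.0876 - 0.24893*I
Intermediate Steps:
Z(T, b) = -4*b (Z(T, b) = -2*(b + b) = -4*b)
√(-240487 - 78255)/Z(-219, 567) + 410097/377057 = √(-240487 - 78255)/((-4*567)) + 410097/377057 = √(-318742)/(-2268) + 410097*(1/377057) = (I*√318742)*(-1/2268) + 410097/377057 = -I*√318742/2268 + 410097/377057 = 410097/377057 - I*√318742/2268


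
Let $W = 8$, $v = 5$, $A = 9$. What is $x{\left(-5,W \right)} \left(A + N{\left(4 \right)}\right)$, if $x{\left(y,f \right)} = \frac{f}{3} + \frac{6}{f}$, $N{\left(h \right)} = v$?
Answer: $\frac{287}{6} \approx 47.833$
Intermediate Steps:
$N{\left(h \right)} = 5$
$x{\left(y,f \right)} = \frac{6}{f} + \frac{f}{3}$ ($x{\left(y,f \right)} = f \frac{1}{3} + \frac{6}{f} = \frac{f}{3} + \frac{6}{f} = \frac{6}{f} + \frac{f}{3}$)
$x{\left(-5,W \right)} \left(A + N{\left(4 \right)}\right) = \left(\frac{6}{8} + \frac{1}{3} \cdot 8\right) \left(9 + 5\right) = \left(6 \cdot \frac{1}{8} + \frac{8}{3}\right) 14 = \left(\frac{3}{4} + \frac{8}{3}\right) 14 = \frac{41}{12} \cdot 14 = \frac{287}{6}$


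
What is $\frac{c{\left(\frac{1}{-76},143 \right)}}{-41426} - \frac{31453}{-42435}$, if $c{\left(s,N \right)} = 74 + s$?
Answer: $\frac{98787258323}{133601335560} \approx 0.73942$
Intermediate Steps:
$\frac{c{\left(\frac{1}{-76},143 \right)}}{-41426} - \frac{31453}{-42435} = \frac{74 + \frac{1}{-76}}{-41426} - \frac{31453}{-42435} = \left(74 - \frac{1}{76}\right) \left(- \frac{1}{41426}\right) - - \frac{31453}{42435} = \frac{5623}{76} \left(- \frac{1}{41426}\right) + \frac{31453}{42435} = - \frac{5623}{3148376} + \frac{31453}{42435} = \frac{98787258323}{133601335560}$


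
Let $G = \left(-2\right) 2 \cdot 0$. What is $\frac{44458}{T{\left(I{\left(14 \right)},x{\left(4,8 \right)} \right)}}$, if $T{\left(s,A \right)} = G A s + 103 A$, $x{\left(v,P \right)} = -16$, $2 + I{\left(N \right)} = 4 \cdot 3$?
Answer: $- \frac{22229}{824} \approx -26.977$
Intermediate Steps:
$I{\left(N \right)} = 10$ ($I{\left(N \right)} = -2 + 4 \cdot 3 = -2 + 12 = 10$)
$G = 0$ ($G = \left(-4\right) 0 = 0$)
$T{\left(s,A \right)} = 103 A$ ($T{\left(s,A \right)} = 0 A s + 103 A = 0 s + 103 A = 0 + 103 A = 103 A$)
$\frac{44458}{T{\left(I{\left(14 \right)},x{\left(4,8 \right)} \right)}} = \frac{44458}{103 \left(-16\right)} = \frac{44458}{-1648} = 44458 \left(- \frac{1}{1648}\right) = - \frac{22229}{824}$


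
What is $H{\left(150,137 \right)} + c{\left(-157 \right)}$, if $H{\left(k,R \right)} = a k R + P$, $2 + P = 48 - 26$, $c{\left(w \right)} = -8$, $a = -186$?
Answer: $-3822288$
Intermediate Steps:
$P = 20$ ($P = -2 + \left(48 - 26\right) = -2 + 22 = 20$)
$H{\left(k,R \right)} = 20 - 186 R k$ ($H{\left(k,R \right)} = - 186 k R + 20 = - 186 R k + 20 = 20 - 186 R k$)
$H{\left(150,137 \right)} + c{\left(-157 \right)} = \left(20 - 25482 \cdot 150\right) - 8 = \left(20 - 3822300\right) - 8 = -3822280 - 8 = -3822288$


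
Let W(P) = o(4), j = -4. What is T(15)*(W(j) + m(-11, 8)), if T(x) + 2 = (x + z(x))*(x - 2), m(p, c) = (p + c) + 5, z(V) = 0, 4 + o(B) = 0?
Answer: -386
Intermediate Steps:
o(B) = -4 (o(B) = -4 + 0 = -4)
W(P) = -4
m(p, c) = 5 + c + p (m(p, c) = (c + p) + 5 = 5 + c + p)
T(x) = -2 + x*(-2 + x) (T(x) = -2 + (x + 0)*(x - 2) = -2 + x*(-2 + x))
T(15)*(W(j) + m(-11, 8)) = (-2 + 15² - 2*15)*(-4 + (5 + 8 - 11)) = (-2 + 225 - 30)*(-4 + 2) = 193*(-2) = -386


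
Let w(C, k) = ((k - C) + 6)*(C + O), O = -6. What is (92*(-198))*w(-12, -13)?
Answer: 1639440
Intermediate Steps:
w(C, k) = (-6 + C)*(6 + k - C) (w(C, k) = ((k - C) + 6)*(C - 6) = (6 + k - C)*(-6 + C) = (-6 + C)*(6 + k - C))
(92*(-198))*w(-12, -13) = (92*(-198))*(-36 - 1*(-12)² - 6*(-13) + 12*(-12) - 12*(-13)) = -18216*(-36 - 1*144 + 78 - 144 + 156) = -18216*(-36 - 144 + 78 - 144 + 156) = -18216*(-90) = 1639440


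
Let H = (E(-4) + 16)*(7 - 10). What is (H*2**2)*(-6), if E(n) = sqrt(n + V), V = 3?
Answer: 1152 + 72*I ≈ 1152.0 + 72.0*I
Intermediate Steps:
E(n) = sqrt(3 + n) (E(n) = sqrt(n + 3) = sqrt(3 + n))
H = -48 - 3*I (H = (sqrt(3 - 4) + 16)*(7 - 10) = (sqrt(-1) + 16)*(-3) = (I + 16)*(-3) = (16 + I)*(-3) = -48 - 3*I ≈ -48.0 - 3.0*I)
(H*2**2)*(-6) = ((-48 - 3*I)*2**2)*(-6) = ((-48 - 3*I)*4)*(-6) = (-192 - 12*I)*(-6) = 1152 + 72*I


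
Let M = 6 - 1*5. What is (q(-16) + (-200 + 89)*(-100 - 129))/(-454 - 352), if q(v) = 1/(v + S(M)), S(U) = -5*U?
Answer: -266899/8463 ≈ -31.537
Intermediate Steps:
M = 1 (M = 6 - 5 = 1)
q(v) = 1/(-5 + v) (q(v) = 1/(v - 5*1) = 1/(v - 5) = 1/(-5 + v))
(q(-16) + (-200 + 89)*(-100 - 129))/(-454 - 352) = (1/(-5 - 16) + (-200 + 89)*(-100 - 129))/(-454 - 352) = (1/(-21) - 111*(-229))/(-806) = (-1/21 + 25419)*(-1/806) = (533798/21)*(-1/806) = -266899/8463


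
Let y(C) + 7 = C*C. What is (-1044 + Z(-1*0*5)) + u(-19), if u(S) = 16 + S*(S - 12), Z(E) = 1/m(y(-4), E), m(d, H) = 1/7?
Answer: -432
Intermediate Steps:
y(C) = -7 + C² (y(C) = -7 + C*C = -7 + C²)
m(d, H) = ⅐
Z(E) = 7 (Z(E) = 1/(⅐) = 7)
u(S) = 16 + S*(-12 + S)
(-1044 + Z(-1*0*5)) + u(-19) = (-1044 + 7) + (16 + (-19)² - 12*(-19)) = -1037 + (16 + 361 + 228) = -1037 + 605 = -432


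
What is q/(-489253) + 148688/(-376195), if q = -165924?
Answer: -10326270884/184054532335 ≈ -0.056104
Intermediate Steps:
q/(-489253) + 148688/(-376195) = -165924/(-489253) + 148688/(-376195) = -165924*(-1/489253) + 148688*(-1/376195) = 165924/489253 - 148688/376195 = -10326270884/184054532335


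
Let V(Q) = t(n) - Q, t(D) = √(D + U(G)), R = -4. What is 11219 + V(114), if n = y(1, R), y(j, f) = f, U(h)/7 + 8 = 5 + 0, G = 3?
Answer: 11105 + 5*I ≈ 11105.0 + 5.0*I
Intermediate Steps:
U(h) = -21 (U(h) = -56 + 7*(5 + 0) = -56 + 7*5 = -56 + 35 = -21)
n = -4
t(D) = √(-21 + D) (t(D) = √(D - 21) = √(-21 + D))
V(Q) = -Q + 5*I (V(Q) = √(-21 - 4) - Q = √(-25) - Q = 5*I - Q = -Q + 5*I)
11219 + V(114) = 11219 + (-1*114 + 5*I) = 11219 + (-114 + 5*I) = 11105 + 5*I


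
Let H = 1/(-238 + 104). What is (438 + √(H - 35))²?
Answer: (58692 + I*√628594)²/17956 ≈ 1.9181e+5 + 5183.0*I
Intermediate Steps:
H = -1/134 (H = 1/(-134) = -1/134 ≈ -0.0074627)
(438 + √(H - 35))² = (438 + √(-1/134 - 35))² = (438 + √(-4691/134))² = (438 + I*√628594/134)²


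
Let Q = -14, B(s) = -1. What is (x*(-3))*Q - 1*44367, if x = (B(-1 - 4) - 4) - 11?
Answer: -45039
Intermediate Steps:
x = -16 (x = (-1 - 4) - 11 = -5 - 11 = -16)
(x*(-3))*Q - 1*44367 = -16*(-3)*(-14) - 1*44367 = 48*(-14) - 44367 = -672 - 44367 = -45039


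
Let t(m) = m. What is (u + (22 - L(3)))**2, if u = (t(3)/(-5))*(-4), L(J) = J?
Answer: 11449/25 ≈ 457.96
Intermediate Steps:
u = 12/5 (u = (3/(-5))*(-4) = (3*(-1/5))*(-4) = -3/5*(-4) = 12/5 ≈ 2.4000)
(u + (22 - L(3)))**2 = (12/5 + (22 - 1*3))**2 = (12/5 + (22 - 3))**2 = (12/5 + 19)**2 = (107/5)**2 = 11449/25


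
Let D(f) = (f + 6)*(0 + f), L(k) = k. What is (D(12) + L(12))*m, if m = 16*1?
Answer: 3648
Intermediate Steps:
D(f) = f*(6 + f) (D(f) = (6 + f)*f = f*(6 + f))
m = 16
(D(12) + L(12))*m = (12*(6 + 12) + 12)*16 = (12*18 + 12)*16 = (216 + 12)*16 = 228*16 = 3648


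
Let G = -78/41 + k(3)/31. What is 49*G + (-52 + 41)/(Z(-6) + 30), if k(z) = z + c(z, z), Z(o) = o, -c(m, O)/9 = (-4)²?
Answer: -9656005/30504 ≈ -316.55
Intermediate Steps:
c(m, O) = -144 (c(m, O) = -9*(-4)² = -9*16 = -144)
k(z) = -144 + z (k(z) = z - 144 = -144 + z)
G = -8199/1271 (G = -78/41 + (-144 + 3)/31 = -78*1/41 - 141*1/31 = -78/41 - 141/31 = -8199/1271 ≈ -6.4508)
49*G + (-52 + 41)/(Z(-6) + 30) = 49*(-8199/1271) + (-52 + 41)/(-6 + 30) = -401751/1271 - 11/24 = -9656005/30504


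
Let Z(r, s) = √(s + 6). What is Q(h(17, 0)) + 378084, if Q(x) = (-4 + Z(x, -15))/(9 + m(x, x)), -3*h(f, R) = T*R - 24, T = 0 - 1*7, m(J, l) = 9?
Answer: 3402754/9 + I/6 ≈ 3.7808e+5 + 0.16667*I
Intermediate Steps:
Z(r, s) = √(6 + s)
T = -7 (T = 0 - 7 = -7)
h(f, R) = 8 + 7*R/3 (h(f, R) = -(-7*R - 24)/3 = -(-24 - 7*R)/3 = 8 + 7*R/3)
Q(x) = -2/9 + I/6 (Q(x) = (-4 + √(6 - 15))/(9 + 9) = (-4 + √(-9))/18 = (-4 + 3*I)*(1/18) = -2/9 + I/6)
Q(h(17, 0)) + 378084 = (-2/9 + I/6) + 378084 = 3402754/9 + I/6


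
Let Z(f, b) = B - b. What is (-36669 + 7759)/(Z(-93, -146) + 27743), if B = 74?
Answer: -28910/27963 ≈ -1.0339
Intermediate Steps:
Z(f, b) = 74 - b
(-36669 + 7759)/(Z(-93, -146) + 27743) = (-36669 + 7759)/((74 - 1*(-146)) + 27743) = -28910/((74 + 146) + 27743) = -28910/(220 + 27743) = -28910/27963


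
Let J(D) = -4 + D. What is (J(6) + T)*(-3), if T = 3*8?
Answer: -78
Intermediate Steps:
T = 24
(J(6) + T)*(-3) = ((-4 + 6) + 24)*(-3) = (2 + 24)*(-3) = 26*(-3) = -78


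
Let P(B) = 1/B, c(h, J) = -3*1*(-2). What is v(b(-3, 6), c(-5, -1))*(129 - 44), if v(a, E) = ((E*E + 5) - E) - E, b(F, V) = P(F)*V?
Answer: 2465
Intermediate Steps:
c(h, J) = 6 (c(h, J) = -3*(-2) = 6)
b(F, V) = V/F
v(a, E) = 5 + E² - 2*E (v(a, E) = ((E² + 5) - E) - E = ((5 + E²) - E) - E = (5 + E² - E) - E = 5 + E² - 2*E)
v(b(-3, 6), c(-5, -1))*(129 - 44) = (5 + 6² - 2*6)*(129 - 44) = (5 + 36 - 12)*85 = 29*85 = 2465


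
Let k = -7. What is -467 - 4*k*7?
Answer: -271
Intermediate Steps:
-467 - 4*k*7 = -467 - 4*(-7)*7 = -467 + 28*7 = -467 + 196 = -271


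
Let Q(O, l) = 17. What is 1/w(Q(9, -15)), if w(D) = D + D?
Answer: 1/34 ≈ 0.029412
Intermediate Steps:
w(D) = 2*D
1/w(Q(9, -15)) = 1/(2*17) = 1/34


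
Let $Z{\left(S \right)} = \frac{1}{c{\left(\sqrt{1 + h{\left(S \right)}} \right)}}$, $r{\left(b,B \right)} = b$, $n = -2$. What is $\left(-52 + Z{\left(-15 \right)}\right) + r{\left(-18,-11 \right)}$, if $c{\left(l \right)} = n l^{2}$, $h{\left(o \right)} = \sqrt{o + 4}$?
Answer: $\frac{- 70 \sqrt{11} + \frac{141 i}{2}}{\sqrt{11} - i} \approx -70.042 + 0.13819 i$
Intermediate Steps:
$h{\left(o \right)} = \sqrt{4 + o}$
$c{\left(l \right)} = - 2 l^{2}$
$Z{\left(S \right)} = \frac{1}{-2 - 2 \sqrt{4 + S}}$ ($Z{\left(S \right)} = \frac{1}{\left(-2\right) \left(\sqrt{1 + \sqrt{4 + S}}\right)^{2}} = \frac{1}{\left(-2\right) \left(1 + \sqrt{4 + S}\right)} = \frac{1}{-2 - 2 \sqrt{4 + S}}$)
$\left(-52 + Z{\left(-15 \right)}\right) + r{\left(-18,-11 \right)} = \left(-52 + \frac{1}{2 \left(-1 - \sqrt{4 - 15}\right)}\right) - 18 = \left(-52 + \frac{1}{2 \left(-1 - \sqrt{-11}\right)}\right) - 18 = \left(-52 + \frac{1}{2 \left(-1 - i \sqrt{11}\right)}\right) - 18 = -70 + \frac{1}{2 \left(-1 - i \sqrt{11}\right)}$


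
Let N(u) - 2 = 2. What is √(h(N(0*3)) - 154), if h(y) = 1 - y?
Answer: I*√157 ≈ 12.53*I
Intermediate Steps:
N(u) = 4 (N(u) = 2 + 2 = 4)
√(h(N(0*3)) - 154) = √((1 - 1*4) - 154) = √((1 - 4) - 154) = √(-3 - 154) = √(-157) = I*√157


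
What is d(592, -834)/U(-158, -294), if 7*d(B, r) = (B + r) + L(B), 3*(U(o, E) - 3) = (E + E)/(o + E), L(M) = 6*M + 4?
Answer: 187241/1358 ≈ 137.88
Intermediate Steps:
L(M) = 4 + 6*M
U(o, E) = 3 + 2*E/(3*(E + o)) (U(o, E) = 3 + ((E + E)/(o + E))/3 = 3 + ((2*E)/(E + o))/3 = 3 + (2*E/(E + o))/3 = 3 + 2*E/(3*(E + o)))
d(B, r) = 4/7 + B + r/7 (d(B, r) = ((B + r) + (4 + 6*B))/7 = (4 + r + 7*B)/7 = 4/7 + B + r/7)
d(592, -834)/U(-158, -294) = (4/7 + 592 + (1/7)*(-834))/(((3*(-158) + (11/3)*(-294))/(-294 - 158))) = (4/7 + 592 - 834/7)/(((-474 - 1078)/(-452))) = 3314/(7*((-1/452*(-1552)))) = 3314/(7*(388/113)) = (3314/7)*(113/388) = 187241/1358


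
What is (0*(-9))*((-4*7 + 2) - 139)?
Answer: 0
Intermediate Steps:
(0*(-9))*((-4*7 + 2) - 139) = 0*((-28 + 2) - 139) = 0*(-26 - 139) = 0*(-165) = 0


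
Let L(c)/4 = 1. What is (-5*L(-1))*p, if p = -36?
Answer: 720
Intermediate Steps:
L(c) = 4 (L(c) = 4*1 = 4)
(-5*L(-1))*p = -5*4*(-36) = -20*(-36) = 720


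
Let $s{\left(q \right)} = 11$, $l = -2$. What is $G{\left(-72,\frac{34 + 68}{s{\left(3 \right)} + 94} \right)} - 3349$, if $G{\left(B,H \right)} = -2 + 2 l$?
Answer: $-3355$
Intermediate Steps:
$G{\left(B,H \right)} = -6$ ($G{\left(B,H \right)} = -2 + 2 \left(-2\right) = -2 - 4 = -6$)
$G{\left(-72,\frac{34 + 68}{s{\left(3 \right)} + 94} \right)} - 3349 = -6 - 3349 = -3355$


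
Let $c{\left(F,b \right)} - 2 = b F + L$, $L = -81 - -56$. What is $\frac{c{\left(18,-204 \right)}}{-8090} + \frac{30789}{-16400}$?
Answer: $- \frac{18848501}{13267600} \approx -1.4206$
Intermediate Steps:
$L = -25$ ($L = -81 + 56 = -25$)
$c{\left(F,b \right)} = -23 + F b$ ($c{\left(F,b \right)} = 2 + \left(b F - 25\right) = 2 + \left(F b - 25\right) = 2 + \left(-25 + F b\right) = -23 + F b$)
$\frac{c{\left(18,-204 \right)}}{-8090} + \frac{30789}{-16400} = \frac{-23 + 18 \left(-204\right)}{-8090} + \frac{30789}{-16400} = \left(-23 - 3672\right) \left(- \frac{1}{8090}\right) + 30789 \left(- \frac{1}{16400}\right) = \left(-3695\right) \left(- \frac{1}{8090}\right) - \frac{30789}{16400} = \frac{739}{1618} - \frac{30789}{16400} = - \frac{18848501}{13267600}$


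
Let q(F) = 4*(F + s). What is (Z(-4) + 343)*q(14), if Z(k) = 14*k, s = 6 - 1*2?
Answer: 20664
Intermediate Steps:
s = 4 (s = 6 - 2 = 4)
q(F) = 16 + 4*F (q(F) = 4*(F + 4) = 4*(4 + F) = 16 + 4*F)
(Z(-4) + 343)*q(14) = (14*(-4) + 343)*(16 + 4*14) = (-56 + 343)*(16 + 56) = 287*72 = 20664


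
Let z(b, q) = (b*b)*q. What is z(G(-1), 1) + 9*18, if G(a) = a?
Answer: 163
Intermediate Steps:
z(b, q) = q*b² (z(b, q) = b²*q = q*b²)
z(G(-1), 1) + 9*18 = 1*(-1)² + 9*18 = 1*1 + 162 = 1 + 162 = 163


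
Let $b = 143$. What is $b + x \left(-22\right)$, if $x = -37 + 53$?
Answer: $-209$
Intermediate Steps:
$x = 16$
$b + x \left(-22\right) = 143 + 16 \left(-22\right) = 143 - 352 = -209$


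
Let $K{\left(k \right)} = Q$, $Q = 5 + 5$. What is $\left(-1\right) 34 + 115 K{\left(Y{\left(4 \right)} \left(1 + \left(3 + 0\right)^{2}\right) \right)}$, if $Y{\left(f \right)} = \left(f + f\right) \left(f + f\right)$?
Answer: $1116$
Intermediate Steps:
$Y{\left(f \right)} = 4 f^{2}$ ($Y{\left(f \right)} = 2 f 2 f = 4 f^{2}$)
$Q = 10$
$K{\left(k \right)} = 10$
$\left(-1\right) 34 + 115 K{\left(Y{\left(4 \right)} \left(1 + \left(3 + 0\right)^{2}\right) \right)} = \left(-1\right) 34 + 115 \cdot 10 = -34 + 1150 = 1116$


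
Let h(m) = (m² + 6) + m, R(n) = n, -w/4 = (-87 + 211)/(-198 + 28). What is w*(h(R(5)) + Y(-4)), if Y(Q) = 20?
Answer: 13888/85 ≈ 163.39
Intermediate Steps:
w = 248/85 (w = -4*(-87 + 211)/(-198 + 28) = -496/(-170) = -496*(-1)/170 = -4*(-62/85) = 248/85 ≈ 2.9176)
h(m) = 6 + m + m² (h(m) = (6 + m²) + m = 6 + m + m²)
w*(h(R(5)) + Y(-4)) = 248*((6 + 5 + 5²) + 20)/85 = 248*((6 + 5 + 25) + 20)/85 = 248*(36 + 20)/85 = (248/85)*56 = 13888/85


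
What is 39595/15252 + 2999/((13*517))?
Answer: 311858743/102508692 ≈ 3.0423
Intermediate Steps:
39595/15252 + 2999/((13*517)) = 39595*(1/15252) + 2999/6721 = 39595/15252 + 2999*(1/6721) = 39595/15252 + 2999/6721 = 311858743/102508692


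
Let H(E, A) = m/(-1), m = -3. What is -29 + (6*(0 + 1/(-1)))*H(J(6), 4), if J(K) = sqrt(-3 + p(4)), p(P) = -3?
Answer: -47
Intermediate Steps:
J(K) = I*sqrt(6) (J(K) = sqrt(-3 - 3) = sqrt(-6) = I*sqrt(6))
H(E, A) = 3 (H(E, A) = -3/(-1) = -3*(-1) = 3)
-29 + (6*(0 + 1/(-1)))*H(J(6), 4) = -29 + (6*(0 + 1/(-1)))*3 = -29 + (6*(0 + 1*(-1)))*3 = -29 + (6*(0 - 1))*3 = -29 + (6*(-1))*3 = -29 - 6*3 = -29 - 18 = -47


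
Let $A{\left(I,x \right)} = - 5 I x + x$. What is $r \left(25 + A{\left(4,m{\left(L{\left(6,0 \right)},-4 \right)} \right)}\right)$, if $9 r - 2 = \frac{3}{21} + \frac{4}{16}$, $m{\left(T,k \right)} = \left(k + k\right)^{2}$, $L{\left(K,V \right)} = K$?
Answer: $- \frac{26599}{84} \approx -316.65$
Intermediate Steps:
$m{\left(T,k \right)} = 4 k^{2}$ ($m{\left(T,k \right)} = \left(2 k\right)^{2} = 4 k^{2}$)
$A{\left(I,x \right)} = x - 5 I x$ ($A{\left(I,x \right)} = - 5 I x + x = x - 5 I x$)
$r = \frac{67}{252}$ ($r = \frac{2}{9} + \frac{\frac{3}{21} + \frac{4}{16}}{9} = \frac{2}{9} + \frac{3 \cdot \frac{1}{21} + 4 \cdot \frac{1}{16}}{9} = \frac{2}{9} + \frac{\frac{1}{7} + \frac{1}{4}}{9} = \frac{2}{9} + \frac{1}{9} \cdot \frac{11}{28} = \frac{2}{9} + \frac{11}{252} = \frac{67}{252} \approx 0.26587$)
$r \left(25 + A{\left(4,m{\left(L{\left(6,0 \right)},-4 \right)} \right)}\right) = \frac{67 \left(25 + 4 \left(-4\right)^{2} \left(1 - 20\right)\right)}{252} = \frac{67 \left(25 + 4 \cdot 16 \left(1 - 20\right)\right)}{252} = \frac{67 \left(25 + 64 \left(-19\right)\right)}{252} = \frac{67 \left(25 - 1216\right)}{252} = \frac{67}{252} \left(-1191\right) = - \frac{26599}{84}$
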